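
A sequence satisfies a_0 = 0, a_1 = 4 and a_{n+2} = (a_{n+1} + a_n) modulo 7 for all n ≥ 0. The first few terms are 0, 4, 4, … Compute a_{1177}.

3

Computing terms: a_0 = 0,  a_1 = 4,  a_2 = 4,  a_3 = 1,  a_4 = 5,  a_5 = 6,  a_6 = 4,  a_7 = 3,  a_8 = 0,  a_9 = 3,  a_{10} = 3,  a_{11} = 6,  a_{12} = 2,  a_{13} = 1,  a_{14} = 3,  a_{15} = 4,  a_{16} = 0,  a_{17} = 4.
Since (a_{16}, a_{17}) = (a_0, a_1) = (0, 4) (two consecutive terms determine the rest), the sequence is periodic with period 16.
So a_{1177} = a_{0 + ((1177-0) mod 16)} = a_9 = 3.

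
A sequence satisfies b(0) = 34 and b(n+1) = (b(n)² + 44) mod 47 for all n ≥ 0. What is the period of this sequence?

9

b(0) = 34,  b(1) = 25,  b(2) = 11,  b(3) = 24,  b(4) = 9,  b(5) = 31,  b(6) = 18,  b(7) = 39,  b(8) = 14,  b(9) = 5,  b(10) = 22,  b(11) = 11.
Since b(11) = b(2) = 11, the sequence is eventually periodic: after a pre-period of length 2 it cycles with period 9.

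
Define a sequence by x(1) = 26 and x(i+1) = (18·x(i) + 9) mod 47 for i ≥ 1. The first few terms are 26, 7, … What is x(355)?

33

x(1) = 26,  x(2) = 7,  x(3) = 41,  x(4) = 42,  x(5) = 13,  x(6) = 8,  x(7) = 12,  x(8) = 37,  x(9) = 17,  x(10) = 33,  x(11) = 39,  x(12) = 6,  x(13) = 23,  x(14) = 0,  x(15) = 9,  x(16) = 30,  x(17) = 32,  x(18) = 21,  x(19) = 11,  x(20) = 19,  x(21) = 22,  x(22) = 29,  x(23) = 14,  x(24) = 26.
Since x(24) = x(1) = 26, the sequence is periodic with period 23.
So x(355) = x(1 + ((355-1) mod 23)) = x(10) = 33.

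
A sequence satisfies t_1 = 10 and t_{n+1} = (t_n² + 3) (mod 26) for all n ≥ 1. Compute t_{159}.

6

Listing terms: t_1 = 10; t_2 = 25; t_3 = 4; t_4 = 19; t_5 = 0; t_6 = 3; t_7 = 12; t_8 = 17; t_9 = 6; t_{10} = 13; t_{11} = 16; t_{12} = 25.
Since t_{12} = t_2 = 25, the sequence is eventually periodic: after a pre-period of length 1 it cycles with period 10.
For n ≥ 2, t_n depends only on (n - 2) mod 10. (159 - 2) mod 10 = 7, so t_{159} = t_9 = 6.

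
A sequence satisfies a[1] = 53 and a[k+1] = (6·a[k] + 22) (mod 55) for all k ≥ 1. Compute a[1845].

26

Computing terms: a[1] = 53,  a[2] = 10,  a[3] = 27,  a[4] = 19,  a[5] = 26,  a[6] = 13,  a[7] = 45,  a[8] = 17,  a[9] = 14,  a[10] = 51,  a[11] = 53.
The sequence repeats with period 10.
(1845 - 1) mod 10 = 4, so a[1845] = a[5] = 26.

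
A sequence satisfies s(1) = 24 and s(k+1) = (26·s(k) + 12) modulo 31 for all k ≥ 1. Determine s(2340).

Computing terms: s(1) = 24; s(2) = 16; s(3) = 25; s(4) = 11; s(5) = 19; s(6) = 10; s(7) = 24.
Since s(7) = s(1) = 24, the sequence is periodic with period 6.
(2340 - 1) mod 6 = 5, so s(2340) = s(6) = 10.

10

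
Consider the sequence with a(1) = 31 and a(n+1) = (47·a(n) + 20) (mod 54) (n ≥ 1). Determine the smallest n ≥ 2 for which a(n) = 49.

Computing terms: a(1) = 31, a(2) = 19, a(3) = 49, a(4) = 1, a(5) = 13, a(6) = 37, a(7) = 31.
The sequence repeats with period 6.
The value 49 first appears (with n ≥ 2) at a(3).

3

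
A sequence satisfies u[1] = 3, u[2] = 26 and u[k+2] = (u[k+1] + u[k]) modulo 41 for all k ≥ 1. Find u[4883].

Listing terms: u[1] = 3,  u[2] = 26,  u[3] = 29,  u[4] = 14,  u[5] = 2,  u[6] = 16,  u[7] = 18,  u[8] = 34,  u[9] = 11,  u[10] = 4,  u[11] = 15,  u[12] = 19,  u[13] = 34,  u[14] = 12,  u[15] = 5,  u[16] = 17,  u[17] = 22,  u[18] = 39,  u[19] = 20,  u[20] = 18,  u[21] = 38,  u[22] = 15,  u[23] = 12,  u[24] = 27,  u[25] = 39,  u[26] = 25,  u[27] = 23,  u[28] = 7,  u[29] = 30,  u[30] = 37,  u[31] = 26,  u[32] = 22,  u[33] = 7,  u[34] = 29,  u[35] = 36,  u[36] = 24,  u[37] = 19,  u[38] = 2,  u[39] = 21,  u[40] = 23,  u[41] = 3,  u[42] = 26.
Since (u[41], u[42]) = (u[1], u[2]) = (3, 26) (two consecutive terms determine the rest), the sequence is periodic with period 40.
So u[4883] = u[1 + ((4883-1) mod 40)] = u[3] = 29.

29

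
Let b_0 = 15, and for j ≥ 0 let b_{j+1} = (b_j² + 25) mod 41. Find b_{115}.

Listing terms: b_0 = 15, b_1 = 4, b_2 = 0, b_3 = 25, b_4 = 35, b_5 = 20, b_6 = 15.
Since b_6 = b_0 = 15, the sequence is periodic with period 6.
(115 - 0) mod 6 = 1, so b_{115} = b_1 = 4.

4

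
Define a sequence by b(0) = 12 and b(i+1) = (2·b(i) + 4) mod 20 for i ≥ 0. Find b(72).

b(0) = 12; b(1) = 8; b(2) = 0; b(3) = 4; b(4) = 12.
Since b(4) = b(0) = 12, the sequence is periodic with period 4.
So b(72) = b(0 + ((72-0) mod 4)) = b(0) = 12.

12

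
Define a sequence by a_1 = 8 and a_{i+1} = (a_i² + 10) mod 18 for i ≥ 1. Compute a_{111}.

14

Computing terms: a_1 = 8; a_2 = 2; a_3 = 14; a_4 = 8.
Since a_4 = a_1 = 8, the sequence is periodic with period 3.
(111 - 1) mod 3 = 2, so a_{111} = a_3 = 14.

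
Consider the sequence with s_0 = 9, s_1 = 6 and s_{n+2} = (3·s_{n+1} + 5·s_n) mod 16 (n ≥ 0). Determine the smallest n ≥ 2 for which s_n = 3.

Listing terms: s_0 = 9; s_1 = 6; s_2 = 15; s_3 = 11; s_4 = 12; s_5 = 11; s_6 = 13; s_7 = 14; s_8 = 11; s_9 = 7; s_{10} = 12; s_{11} = 7; s_{12} = 1; s_{13} = 6; s_{14} = 7; s_{15} = 3; s_{16} = 12; s_{17} = 3; s_{18} = 5; s_{19} = 14; s_{20} = 3; s_{21} = 15; s_{22} = 12; s_{23} = 15; s_{24} = 9; s_{25} = 6.
The sequence repeats with period 24.
The value 3 first appears (with n ≥ 2) at s_{15}.

15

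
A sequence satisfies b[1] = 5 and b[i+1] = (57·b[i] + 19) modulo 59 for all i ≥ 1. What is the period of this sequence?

Listing terms: b[1] = 5; b[2] = 9; b[3] = 1; b[4] = 17; b[5] = 44; b[6] = 49; b[7] = 39; b[8] = 0; b[9] = 19; b[10] = 40; b[11] = 57; b[12] = 23; b[13] = 32; b[14] = 14; b[15] = 50; b[16] = 37; b[17] = 4; b[18] = 11; b[19] = 56; b[20] = 25; b[21] = 28; b[22] = 22; b[23] = 34; b[24] = 10; b[25] = 58; b[26] = 21; b[27] = 36; b[28] = 6; b[29] = 7; b[30] = 5.
The sequence repeats with period 29.

29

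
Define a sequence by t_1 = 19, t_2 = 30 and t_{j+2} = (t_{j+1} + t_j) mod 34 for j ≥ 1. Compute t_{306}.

23

Listing terms: t_1 = 19, t_2 = 30, t_3 = 15, t_4 = 11, t_5 = 26, t_6 = 3, t_7 = 29, t_8 = 32, t_9 = 27, t_{10} = 25, t_{11} = 18, t_{12} = 9, t_{13} = 27, t_{14} = 2, t_{15} = 29, t_{16} = 31, t_{17} = 26, t_{18} = 23, t_{19} = 15, t_{20} = 4, t_{21} = 19, t_{22} = 23, t_{23} = 8, t_{24} = 31, t_{25} = 5, t_{26} = 2, t_{27} = 7, t_{28} = 9, t_{29} = 16, t_{30} = 25, t_{31} = 7, t_{32} = 32, t_{33} = 5, t_{34} = 3, t_{35} = 8, t_{36} = 11, t_{37} = 19, t_{38} = 30.
The sequence repeats with period 36.
So t_{306} = t_{1 + ((306-1) mod 36)} = t_{18} = 23.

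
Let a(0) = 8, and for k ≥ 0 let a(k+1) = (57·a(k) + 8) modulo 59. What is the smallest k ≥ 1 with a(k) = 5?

a(0) = 8; a(1) = 51; a(2) = 24; a(3) = 19; a(4) = 29; a(5) = 9; a(6) = 49; a(7) = 28; a(8) = 11; a(9) = 45; a(10) = 36; a(11) = 54; a(12) = 18; a(13) = 31; a(14) = 5; a(15) = 57; a(16) = 12; a(17) = 43; a(18) = 40; a(19) = 46; a(20) = 34; a(21) = 58; a(22) = 10; a(23) = 47; a(24) = 32; a(25) = 3; a(26) = 2; a(27) = 4; a(28) = 0; a(29) = 8.
The sequence repeats with period 29.
The value 5 first appears (with k ≥ 1) at a(14).

14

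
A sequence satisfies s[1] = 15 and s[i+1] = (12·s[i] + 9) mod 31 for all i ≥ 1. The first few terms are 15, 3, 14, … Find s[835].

We have s[1] = 15,  s[2] = 3,  s[3] = 14,  s[4] = 22,  s[5] = 25,  s[6] = 30,  s[7] = 28,  s[8] = 4,  s[9] = 26,  s[10] = 11,  s[11] = 17,  s[12] = 27,  s[13] = 23,  s[14] = 6,  s[15] = 19,  s[16] = 20,  s[17] = 1,  s[18] = 21,  s[19] = 13,  s[20] = 10,  s[21] = 5,  s[22] = 7,  s[23] = 0,  s[24] = 9,  s[25] = 24,  s[26] = 18,  s[27] = 8,  s[28] = 12,  s[29] = 29,  s[30] = 16,  s[31] = 15.
The sequence repeats with period 30.
So s[835] = s[1 + ((835-1) mod 30)] = s[25] = 24.

24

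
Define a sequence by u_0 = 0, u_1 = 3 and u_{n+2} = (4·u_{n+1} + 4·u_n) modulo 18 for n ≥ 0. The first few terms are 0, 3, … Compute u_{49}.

12

Listing terms: u_0 = 0; u_1 = 3; u_2 = 12; u_3 = 6; u_4 = 0; u_5 = 6; u_6 = 6; u_7 = 12; u_8 = 0; u_9 = 12; u_{10} = 12; u_{11} = 6.
Since (u_{10}, u_{11}) = (u_2, u_3) = (12, 6) (two consecutive terms determine the rest), the sequence is eventually periodic: after a pre-period of length 2 it cycles with period 8.
For n ≥ 2, u_n depends only on (n - 2) mod 8. (49 - 2) mod 8 = 7, so u_{49} = u_9 = 12.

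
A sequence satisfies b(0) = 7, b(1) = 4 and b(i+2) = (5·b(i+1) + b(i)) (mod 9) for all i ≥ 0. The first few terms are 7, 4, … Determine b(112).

7

b(0) = 7,  b(1) = 4,  b(2) = 0,  b(3) = 4,  b(4) = 2,  b(5) = 5,  b(6) = 0,  b(7) = 5,  b(8) = 7,  b(9) = 4.
The sequence repeats with period 8.
(112 - 0) mod 8 = 0, so b(112) = b(0) = 7.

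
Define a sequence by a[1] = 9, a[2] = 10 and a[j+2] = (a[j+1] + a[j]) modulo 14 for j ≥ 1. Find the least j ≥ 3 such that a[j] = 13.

We have a[1] = 9; a[2] = 10; a[3] = 5; a[4] = 1; a[5] = 6; a[6] = 7; a[7] = 13; a[8] = 6; a[9] = 5; a[10] = 11; a[11] = 2; a[12] = 13; a[13] = 1; a[14] = 0; a[15] = 1; a[16] = 1; a[17] = 2; a[18] = 3; a[19] = 5; a[20] = 8; a[21] = 13; a[22] = 7; a[23] = 6; a[24] = 13; a[25] = 5; a[26] = 4; a[27] = 9; a[28] = 13; a[29] = 8; a[30] = 7; a[31] = 1; a[32] = 8; a[33] = 9; a[34] = 3; a[35] = 12; a[36] = 1; a[37] = 13; a[38] = 0; a[39] = 13; a[40] = 13; a[41] = 12; a[42] = 11; a[43] = 9; a[44] = 6; a[45] = 1; a[46] = 7; a[47] = 8; a[48] = 1; a[49] = 9; a[50] = 10.
Since (a[49], a[50]) = (a[1], a[2]) = (9, 10) (two consecutive terms determine the rest), the sequence is periodic with period 48.
The value 13 first appears (with j ≥ 3) at a[7].

7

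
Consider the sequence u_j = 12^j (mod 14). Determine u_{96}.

Listing terms: u_0 = 1,  u_1 = 12,  u_2 = 4,  u_3 = 6,  u_4 = 2,  u_5 = 10,  u_6 = 8,  u_7 = 12.
Since u_7 = u_1 = 12, the sequence is eventually periodic: after a pre-period of length 1 it cycles with period 6.
For j ≥ 1, u_j depends only on (j - 1) mod 6. (96 - 1) mod 6 = 5, so u_{96} = u_6 = 8.

8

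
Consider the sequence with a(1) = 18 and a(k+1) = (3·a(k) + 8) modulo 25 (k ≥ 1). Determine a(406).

Listing terms: a(1) = 18; a(2) = 12; a(3) = 19; a(4) = 15; a(5) = 3; a(6) = 17; a(7) = 9; a(8) = 10; a(9) = 13; a(10) = 22; a(11) = 24; a(12) = 5; a(13) = 23; a(14) = 2; a(15) = 14; a(16) = 0; a(17) = 8; a(18) = 7; a(19) = 4; a(20) = 20; a(21) = 18.
Since a(21) = a(1) = 18, the sequence is periodic with period 20.
So a(406) = a(1 + ((406-1) mod 20)) = a(6) = 17.

17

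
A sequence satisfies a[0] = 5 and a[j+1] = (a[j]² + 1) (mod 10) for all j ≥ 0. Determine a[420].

5

a[0] = 5; a[1] = 6; a[2] = 7; a[3] = 0; a[4] = 1; a[5] = 2; a[6] = 5.
The sequence repeats with period 6.
So a[420] = a[0 + ((420-0) mod 6)] = a[0] = 5.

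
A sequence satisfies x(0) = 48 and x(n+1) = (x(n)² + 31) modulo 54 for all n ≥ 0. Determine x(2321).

Listing terms: x(0) = 48; x(1) = 13; x(2) = 38; x(3) = 17; x(4) = 50; x(5) = 47; x(6) = 26; x(7) = 5; x(8) = 2; x(9) = 35; x(10) = 14; x(11) = 11; x(12) = 44; x(13) = 23; x(14) = 20; x(15) = 53; x(16) = 32; x(17) = 29; x(18) = 8; x(19) = 41; x(20) = 38.
Since x(20) = x(2) = 38, the sequence is eventually periodic: after a pre-period of length 2 it cycles with period 18.
For n ≥ 2, x(n) depends only on (n - 2) mod 18. (2321 - 2) mod 18 = 15, so x(2321) = x(17) = 29.

29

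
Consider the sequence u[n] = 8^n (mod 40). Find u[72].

Listing terms: u[1] = 8, u[2] = 24, u[3] = 32, u[4] = 16, u[5] = 8.
The sequence repeats with period 4.
(72 - 1) mod 4 = 3, so u[72] = u[4] = 16.

16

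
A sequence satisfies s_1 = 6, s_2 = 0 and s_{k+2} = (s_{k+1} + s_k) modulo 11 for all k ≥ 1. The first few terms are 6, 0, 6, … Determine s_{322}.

0

We have s_1 = 6; s_2 = 0; s_3 = 6; s_4 = 6; s_5 = 1; s_6 = 7; s_7 = 8; s_8 = 4; s_9 = 1; s_{10} = 5; s_{11} = 6; s_{12} = 0.
The sequence repeats with period 10.
So s_{322} = s_{1 + ((322-1) mod 10)} = s_2 = 0.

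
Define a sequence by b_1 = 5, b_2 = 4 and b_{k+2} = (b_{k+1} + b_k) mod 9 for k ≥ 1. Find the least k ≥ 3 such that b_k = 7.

We have b_1 = 5; b_2 = 4; b_3 = 0; b_4 = 4; b_5 = 4; b_6 = 8; b_7 = 3; b_8 = 2; b_9 = 5; b_{10} = 7; b_{11} = 3; b_{12} = 1; b_{13} = 4; b_{14} = 5; b_{15} = 0; b_{16} = 5; b_{17} = 5; b_{18} = 1; b_{19} = 6; b_{20} = 7; b_{21} = 4; b_{22} = 2; b_{23} = 6; b_{24} = 8; b_{25} = 5; b_{26} = 4.
The sequence repeats with period 24.
The value 7 first appears (with k ≥ 3) at b_{10}.

10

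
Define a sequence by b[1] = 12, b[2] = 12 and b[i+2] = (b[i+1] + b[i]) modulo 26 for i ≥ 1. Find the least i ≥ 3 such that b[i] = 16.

18

Listing terms: b[1] = 12; b[2] = 12; b[3] = 24; b[4] = 10; b[5] = 8; b[6] = 18; b[7] = 0; b[8] = 18; b[9] = 18; b[10] = 10; b[11] = 2; b[12] = 12; b[13] = 14; b[14] = 0; b[15] = 14; b[16] = 14; b[17] = 2; b[18] = 16; b[19] = 18; b[20] = 8; b[21] = 0; b[22] = 8; b[23] = 8; b[24] = 16; b[25] = 24; b[26] = 14; b[27] = 12; b[28] = 0; b[29] = 12; b[30] = 12.
The sequence repeats with period 28.
The value 16 first appears (with i ≥ 3) at b[18].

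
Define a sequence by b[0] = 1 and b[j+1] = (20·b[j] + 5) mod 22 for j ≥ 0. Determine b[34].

b[0] = 1, b[1] = 3, b[2] = 21, b[3] = 7, b[4] = 13, b[5] = 1.
The sequence repeats with period 5.
So b[34] = b[0 + ((34-0) mod 5)] = b[4] = 13.

13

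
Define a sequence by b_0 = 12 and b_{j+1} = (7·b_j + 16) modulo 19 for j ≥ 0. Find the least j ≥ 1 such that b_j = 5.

1

Computing terms: b_0 = 12,  b_1 = 5,  b_2 = 13,  b_3 = 12.
The sequence repeats with period 3.
The value 5 first appears (with j ≥ 1) at b_1.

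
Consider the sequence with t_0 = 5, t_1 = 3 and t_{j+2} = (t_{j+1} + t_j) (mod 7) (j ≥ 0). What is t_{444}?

2

t_0 = 5,  t_1 = 3,  t_2 = 1,  t_3 = 4,  t_4 = 5,  t_5 = 2,  t_6 = 0,  t_7 = 2,  t_8 = 2,  t_9 = 4,  t_{10} = 6,  t_{11} = 3,  t_{12} = 2,  t_{13} = 5,  t_{14} = 0,  t_{15} = 5,  t_{16} = 5,  t_{17} = 3.
The sequence repeats with period 16.
(444 - 0) mod 16 = 12, so t_{444} = t_{12} = 2.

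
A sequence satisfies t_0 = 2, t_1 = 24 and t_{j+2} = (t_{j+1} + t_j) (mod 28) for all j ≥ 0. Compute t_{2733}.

14

Listing terms: t_0 = 2,  t_1 = 24,  t_2 = 26,  t_3 = 22,  t_4 = 20,  t_5 = 14,  t_6 = 6,  t_7 = 20,  t_8 = 26,  t_9 = 18,  t_{10} = 16,  t_{11} = 6,  t_{12} = 22,  t_{13} = 0,  t_{14} = 22,  t_{15} = 22,  t_{16} = 16,  t_{17} = 10,  t_{18} = 26,  t_{19} = 8,  t_{20} = 6,  t_{21} = 14,  t_{22} = 20,  t_{23} = 6,  t_{24} = 26,  t_{25} = 4,  t_{26} = 2,  t_{27} = 6,  t_{28} = 8,  t_{29} = 14,  t_{30} = 22,  t_{31} = 8,  t_{32} = 2,  t_{33} = 10,  t_{34} = 12,  t_{35} = 22,  t_{36} = 6,  t_{37} = 0,  t_{38} = 6,  t_{39} = 6,  t_{40} = 12,  t_{41} = 18,  t_{42} = 2,  t_{43} = 20,  t_{44} = 22,  t_{45} = 14,  t_{46} = 8,  t_{47} = 22,  t_{48} = 2,  t_{49} = 24.
Since (t_{48}, t_{49}) = (t_0, t_1) = (2, 24) (two consecutive terms determine the rest), the sequence is periodic with period 48.
(2733 - 0) mod 48 = 45, so t_{2733} = t_{45} = 14.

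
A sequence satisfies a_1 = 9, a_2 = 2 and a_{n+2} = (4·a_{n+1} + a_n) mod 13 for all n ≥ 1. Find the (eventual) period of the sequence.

a_1 = 9; a_2 = 2; a_3 = 4; a_4 = 5; a_5 = 11; a_6 = 10; a_7 = 12; a_8 = 6; a_9 = 10; a_{10} = 7; a_{11} = 12; a_{12} = 3; a_{13} = 11; a_{14} = 8; a_{15} = 4; a_{16} = 11; a_{17} = 9; a_{18} = 8; a_{19} = 2; a_{20} = 3; a_{21} = 1; a_{22} = 7; a_{23} = 3; a_{24} = 6; a_{25} = 1; a_{26} = 10; a_{27} = 2; a_{28} = 5; a_{29} = 9; a_{30} = 2.
The sequence repeats with period 28.

28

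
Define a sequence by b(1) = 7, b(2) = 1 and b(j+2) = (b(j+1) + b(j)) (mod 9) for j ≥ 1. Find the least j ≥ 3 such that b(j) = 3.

b(1) = 7; b(2) = 1; b(3) = 8; b(4) = 0; b(5) = 8; b(6) = 8; b(7) = 7; b(8) = 6; b(9) = 4; b(10) = 1; b(11) = 5; b(12) = 6; b(13) = 2; b(14) = 8; b(15) = 1; b(16) = 0; b(17) = 1; b(18) = 1; b(19) = 2; b(20) = 3; b(21) = 5; b(22) = 8; b(23) = 4; b(24) = 3; b(25) = 7; b(26) = 1.
The sequence repeats with period 24.
The value 3 first appears (with j ≥ 3) at b(20).

20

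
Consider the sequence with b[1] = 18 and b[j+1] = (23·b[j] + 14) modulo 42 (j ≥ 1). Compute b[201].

Computing terms: b[1] = 18, b[2] = 8, b[3] = 30, b[4] = 32, b[5] = 36, b[6] = 2, b[7] = 18.
Since b[7] = b[1] = 18, the sequence is periodic with period 6.
So b[201] = b[1 + ((201-1) mod 6)] = b[3] = 30.

30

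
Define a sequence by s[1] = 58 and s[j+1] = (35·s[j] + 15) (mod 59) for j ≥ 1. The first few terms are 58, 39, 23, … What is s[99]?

Listing terms: s[1] = 58; s[2] = 39; s[3] = 23; s[4] = 53; s[5] = 41; s[6] = 34; s[7] = 25; s[8] = 5; s[9] = 13; s[10] = 57; s[11] = 4; s[12] = 37; s[13] = 12; s[14] = 22; s[15] = 18; s[16] = 55; s[17] = 52; s[18] = 6; s[19] = 48; s[20] = 43; s[21] = 45; s[22] = 56; s[23] = 28; s[24] = 51; s[25] = 30; s[26] = 3; s[27] = 2; s[28] = 26; s[29] = 40; s[30] = 58.
Since s[30] = s[1] = 58, the sequence is periodic with period 29.
(99 - 1) mod 29 = 11, so s[99] = s[12] = 37.

37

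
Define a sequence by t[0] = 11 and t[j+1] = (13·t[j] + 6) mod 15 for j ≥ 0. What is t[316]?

11

Computing terms: t[0] = 11; t[1] = 14; t[2] = 8; t[3] = 5; t[4] = 11.
The sequence repeats with period 4.
(316 - 0) mod 4 = 0, so t[316] = t[0] = 11.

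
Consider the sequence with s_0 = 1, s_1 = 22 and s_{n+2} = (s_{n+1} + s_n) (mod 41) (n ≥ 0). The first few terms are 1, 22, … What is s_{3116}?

s_0 = 1, s_1 = 22, s_2 = 23, s_3 = 4, s_4 = 27, s_5 = 31, s_6 = 17, s_7 = 7, s_8 = 24, s_9 = 31, s_{10} = 14, s_{11} = 4, s_{12} = 18, s_{13} = 22, s_{14} = 40, s_{15} = 21, s_{16} = 20, s_{17} = 0, s_{18} = 20, s_{19} = 20, s_{20} = 40, s_{21} = 19, s_{22} = 18, s_{23} = 37, s_{24} = 14, s_{25} = 10, s_{26} = 24, s_{27} = 34, s_{28} = 17, s_{29} = 10, s_{30} = 27, s_{31} = 37, s_{32} = 23, s_{33} = 19, s_{34} = 1, s_{35} = 20, s_{36} = 21, s_{37} = 0, s_{38} = 21, s_{39} = 21, s_{40} = 1, s_{41} = 22.
Since (s_{40}, s_{41}) = (s_0, s_1) = (1, 22) (two consecutive terms determine the rest), the sequence is periodic with period 40.
(3116 - 0) mod 40 = 36, so s_{3116} = s_{36} = 21.

21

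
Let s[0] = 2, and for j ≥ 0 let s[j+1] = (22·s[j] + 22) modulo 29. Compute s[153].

Computing terms: s[0] = 2,  s[1] = 8,  s[2] = 24,  s[3] = 28,  s[4] = 0,  s[5] = 22,  s[6] = 13,  s[7] = 18,  s[8] = 12,  s[9] = 25,  s[10] = 21,  s[11] = 20,  s[12] = 27,  s[13] = 7,  s[14] = 2.
Since s[14] = s[0] = 2, the sequence is periodic with period 14.
(153 - 0) mod 14 = 13, so s[153] = s[13] = 7.

7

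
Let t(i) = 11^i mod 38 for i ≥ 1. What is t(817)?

11

t(1) = 11, t(2) = 7, t(3) = 1, t(4) = 11.
The sequence repeats with period 3.
So t(817) = t(1 + ((817-1) mod 3)) = t(1) = 11.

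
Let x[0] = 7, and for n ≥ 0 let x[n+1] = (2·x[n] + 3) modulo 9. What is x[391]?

8

Computing terms: x[0] = 7, x[1] = 8, x[2] = 1, x[3] = 5, x[4] = 4, x[5] = 2, x[6] = 7.
Since x[6] = x[0] = 7, the sequence is periodic with period 6.
So x[391] = x[0 + ((391-0) mod 6)] = x[1] = 8.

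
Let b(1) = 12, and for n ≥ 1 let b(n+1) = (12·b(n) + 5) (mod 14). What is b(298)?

Computing terms: b(1) = 12,  b(2) = 9,  b(3) = 1,  b(4) = 3,  b(5) = 13,  b(6) = 7,  b(7) = 5,  b(8) = 9.
Since b(8) = b(2) = 9, the sequence is eventually periodic: after a pre-period of length 1 it cycles with period 6.
For n ≥ 2, b(n) depends only on (n - 2) mod 6. (298 - 2) mod 6 = 2, so b(298) = b(4) = 3.

3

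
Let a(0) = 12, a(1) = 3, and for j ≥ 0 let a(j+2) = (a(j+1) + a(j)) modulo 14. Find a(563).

a(0) = 12; a(1) = 3; a(2) = 1; a(3) = 4; a(4) = 5; a(5) = 9; a(6) = 0; a(7) = 9; a(8) = 9; a(9) = 4; a(10) = 13; a(11) = 3; a(12) = 2; a(13) = 5; a(14) = 7; a(15) = 12; a(16) = 5; a(17) = 3; a(18) = 8; a(19) = 11; a(20) = 5; a(21) = 2; a(22) = 7; a(23) = 9; a(24) = 2; a(25) = 11; a(26) = 13; a(27) = 10; a(28) = 9; a(29) = 5; a(30) = 0; a(31) = 5; a(32) = 5; a(33) = 10; a(34) = 1; a(35) = 11; a(36) = 12; a(37) = 9; a(38) = 7; a(39) = 2; a(40) = 9; a(41) = 11; a(42) = 6; a(43) = 3; a(44) = 9; a(45) = 12; a(46) = 7; a(47) = 5; a(48) = 12; a(49) = 3.
The sequence repeats with period 48.
So a(563) = a(0 + ((563-0) mod 48)) = a(35) = 11.

11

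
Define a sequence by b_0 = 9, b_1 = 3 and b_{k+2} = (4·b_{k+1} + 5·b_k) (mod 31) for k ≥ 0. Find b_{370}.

17

Computing terms: b_0 = 9; b_1 = 3; b_2 = 26; b_3 = 26; b_4 = 17; b_5 = 12; b_6 = 9; b_7 = 3.
The sequence repeats with period 6.
So b_{370} = b_{0 + ((370-0) mod 6)} = b_4 = 17.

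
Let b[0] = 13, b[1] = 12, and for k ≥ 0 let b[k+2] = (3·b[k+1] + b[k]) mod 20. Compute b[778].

14

Computing terms: b[0] = 13; b[1] = 12; b[2] = 9; b[3] = 19; b[4] = 6; b[5] = 17; b[6] = 17; b[7] = 8; b[8] = 1; b[9] = 11; b[10] = 14; b[11] = 13; b[12] = 13; b[13] = 12.
Since (b[12], b[13]) = (b[0], b[1]) = (13, 12) (two consecutive terms determine the rest), the sequence is periodic with period 12.
(778 - 0) mod 12 = 10, so b[778] = b[10] = 14.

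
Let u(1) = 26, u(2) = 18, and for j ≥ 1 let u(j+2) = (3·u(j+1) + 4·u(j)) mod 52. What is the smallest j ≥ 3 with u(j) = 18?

8

u(1) = 26, u(2) = 18, u(3) = 2, u(4) = 26, u(5) = 34, u(6) = 50, u(7) = 26, u(8) = 18.
Since (u(7), u(8)) = (u(1), u(2)) = (26, 18) (two consecutive terms determine the rest), the sequence is periodic with period 6.
The value 18 next appears (with j ≥ 3) at u(8).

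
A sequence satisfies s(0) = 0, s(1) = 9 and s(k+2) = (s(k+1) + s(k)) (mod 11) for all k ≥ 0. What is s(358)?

s(0) = 0; s(1) = 9; s(2) = 9; s(3) = 7; s(4) = 5; s(5) = 1; s(6) = 6; s(7) = 7; s(8) = 2; s(9) = 9; s(10) = 0; s(11) = 9.
The sequence repeats with period 10.
So s(358) = s(0 + ((358-0) mod 10)) = s(8) = 2.

2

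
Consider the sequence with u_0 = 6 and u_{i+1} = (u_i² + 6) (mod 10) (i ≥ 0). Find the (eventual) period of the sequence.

3

Computing terms: u_0 = 6,  u_1 = 2,  u_2 = 0,  u_3 = 6.
Since u_3 = u_0 = 6, the sequence is periodic with period 3.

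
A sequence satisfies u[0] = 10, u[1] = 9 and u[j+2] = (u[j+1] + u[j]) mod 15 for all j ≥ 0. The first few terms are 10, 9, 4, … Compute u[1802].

Computing terms: u[0] = 10, u[1] = 9, u[2] = 4, u[3] = 13, u[4] = 2, u[5] = 0, u[6] = 2, u[7] = 2, u[8] = 4, u[9] = 6, u[10] = 10, u[11] = 1, u[12] = 11, u[13] = 12, u[14] = 8, u[15] = 5, u[16] = 13, u[17] = 3, u[18] = 1, u[19] = 4, u[20] = 5, u[21] = 9, u[22] = 14, u[23] = 8, u[24] = 7, u[25] = 0, u[26] = 7, u[27] = 7, u[28] = 14, u[29] = 6, u[30] = 5, u[31] = 11, u[32] = 1, u[33] = 12, u[34] = 13, u[35] = 10, u[36] = 8, u[37] = 3, u[38] = 11, u[39] = 14, u[40] = 10, u[41] = 9.
The sequence repeats with period 40.
So u[1802] = u[0 + ((1802-0) mod 40)] = u[2] = 4.

4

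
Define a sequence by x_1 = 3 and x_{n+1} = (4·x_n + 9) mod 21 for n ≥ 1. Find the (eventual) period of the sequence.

3

Computing terms: x_1 = 3; x_2 = 0; x_3 = 9; x_4 = 3.
The sequence repeats with period 3.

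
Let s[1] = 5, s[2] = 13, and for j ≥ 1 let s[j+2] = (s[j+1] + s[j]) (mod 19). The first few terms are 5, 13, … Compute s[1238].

6

s[1] = 5, s[2] = 13, s[3] = 18, s[4] = 12, s[5] = 11, s[6] = 4, s[7] = 15, s[8] = 0, s[9] = 15, s[10] = 15, s[11] = 11, s[12] = 7, s[13] = 18, s[14] = 6, s[15] = 5, s[16] = 11, s[17] = 16, s[18] = 8, s[19] = 5, s[20] = 13.
The sequence repeats with period 18.
So s[1238] = s[1 + ((1238-1) mod 18)] = s[14] = 6.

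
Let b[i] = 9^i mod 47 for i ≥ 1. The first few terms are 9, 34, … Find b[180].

Computing terms: b[1] = 9,  b[2] = 34,  b[3] = 24,  b[4] = 28,  b[5] = 17,  b[6] = 12,  b[7] = 14,  b[8] = 32,  b[9] = 6,  b[10] = 7,  b[11] = 16,  b[12] = 3,  b[13] = 27,  b[14] = 8,  b[15] = 25,  b[16] = 37,  b[17] = 4,  b[18] = 36,  b[19] = 42,  b[20] = 2,  b[21] = 18,  b[22] = 21,  b[23] = 1,  b[24] = 9.
The sequence repeats with period 23.
So b[180] = b[1 + ((180-1) mod 23)] = b[19] = 42.

42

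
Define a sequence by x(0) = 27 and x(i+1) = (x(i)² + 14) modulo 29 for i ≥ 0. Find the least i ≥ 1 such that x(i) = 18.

1

We have x(0) = 27; x(1) = 18; x(2) = 19; x(3) = 27.
Since x(3) = x(0) = 27, the sequence is periodic with period 3.
The value 18 first appears (with i ≥ 1) at x(1).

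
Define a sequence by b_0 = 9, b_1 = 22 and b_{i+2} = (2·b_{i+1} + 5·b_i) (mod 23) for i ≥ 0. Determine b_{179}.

12

Computing terms: b_0 = 9, b_1 = 22, b_2 = 20, b_3 = 12, b_4 = 9, b_5 = 9, b_6 = 17, b_7 = 10, b_8 = 13, b_9 = 7, b_{10} = 10, b_{11} = 9, b_{12} = 22.
The sequence repeats with period 11.
So b_{179} = b_{0 + ((179-0) mod 11)} = b_3 = 12.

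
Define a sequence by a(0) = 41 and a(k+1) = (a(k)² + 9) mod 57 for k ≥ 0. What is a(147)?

We have a(0) = 41, a(1) = 37, a(2) = 10, a(3) = 52, a(4) = 34, a(5) = 25, a(6) = 7, a(7) = 1, a(8) = 10.
Since a(8) = a(2) = 10, the sequence is eventually periodic: after a pre-period of length 2 it cycles with period 6.
For k ≥ 2, a(k) depends only on (k - 2) mod 6. (147 - 2) mod 6 = 1, so a(147) = a(3) = 52.

52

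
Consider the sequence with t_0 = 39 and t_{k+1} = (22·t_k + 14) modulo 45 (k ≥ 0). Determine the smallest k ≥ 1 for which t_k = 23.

22

Computing terms: t_0 = 39,  t_1 = 17,  t_2 = 28,  t_3 = 0,  t_4 = 14,  t_5 = 7,  t_6 = 33,  t_7 = 20,  t_8 = 4,  t_9 = 12,  t_{10} = 8,  t_{11} = 10,  t_{12} = 9,  t_{13} = 32,  t_{14} = 43,  t_{15} = 15,  t_{16} = 29,  t_{17} = 22,  t_{18} = 3,  t_{19} = 35,  t_{20} = 19,  t_{21} = 27,  t_{22} = 23,  t_{23} = 25,  t_{24} = 24,  t_{25} = 2,  t_{26} = 13,  t_{27} = 30,  t_{28} = 44,  t_{29} = 37,  t_{30} = 18,  t_{31} = 5,  t_{32} = 34,  t_{33} = 42,  t_{34} = 38,  t_{35} = 40,  t_{36} = 39.
Since t_{36} = t_0 = 39, the sequence is periodic with period 36.
The value 23 first appears (with k ≥ 1) at t_{22}.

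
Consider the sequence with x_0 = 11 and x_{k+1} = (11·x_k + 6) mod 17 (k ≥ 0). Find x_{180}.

5

Computing terms: x_0 = 11,  x_1 = 8,  x_2 = 9,  x_3 = 3,  x_4 = 5,  x_5 = 10,  x_6 = 14,  x_7 = 7,  x_8 = 15,  x_9 = 1,  x_{10} = 0,  x_{11} = 6,  x_{12} = 4,  x_{13} = 16,  x_{14} = 12,  x_{15} = 2,  x_{16} = 11.
Since x_{16} = x_0 = 11, the sequence is periodic with period 16.
(180 - 0) mod 16 = 4, so x_{180} = x_4 = 5.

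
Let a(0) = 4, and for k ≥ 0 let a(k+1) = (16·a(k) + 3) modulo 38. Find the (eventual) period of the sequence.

9

a(0) = 4, a(1) = 29, a(2) = 11, a(3) = 27, a(4) = 17, a(5) = 9, a(6) = 33, a(7) = 37, a(8) = 25, a(9) = 23, a(10) = 29.
Since a(10) = a(1) = 29, the sequence is eventually periodic: after a pre-period of length 1 it cycles with period 9.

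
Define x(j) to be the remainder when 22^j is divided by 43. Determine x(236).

4

x(1) = 22, x(2) = 11, x(3) = 27, x(4) = 35, x(5) = 39, x(6) = 41, x(7) = 42, x(8) = 21, x(9) = 32, x(10) = 16, x(11) = 8, x(12) = 4, x(13) = 2, x(14) = 1, x(15) = 22.
Since x(15) = x(1) = 22, the sequence is periodic with period 14.
So x(236) = x(1 + ((236-1) mod 14)) = x(12) = 4.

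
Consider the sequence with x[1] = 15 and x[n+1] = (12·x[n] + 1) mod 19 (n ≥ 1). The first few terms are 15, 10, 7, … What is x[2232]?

Computing terms: x[1] = 15,  x[2] = 10,  x[3] = 7,  x[4] = 9,  x[5] = 14,  x[6] = 17,  x[7] = 15.
Since x[7] = x[1] = 15, the sequence is periodic with period 6.
So x[2232] = x[1 + ((2232-1) mod 6)] = x[6] = 17.

17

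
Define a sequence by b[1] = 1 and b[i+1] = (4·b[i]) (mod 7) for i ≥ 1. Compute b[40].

1

Listing terms: b[1] = 1,  b[2] = 4,  b[3] = 2,  b[4] = 1.
Since b[4] = b[1] = 1, the sequence is periodic with period 3.
So b[40] = b[1 + ((40-1) mod 3)] = b[1] = 1.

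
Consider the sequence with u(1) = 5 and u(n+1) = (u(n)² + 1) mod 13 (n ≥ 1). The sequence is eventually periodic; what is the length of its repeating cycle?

u(1) = 5,  u(2) = 0,  u(3) = 1,  u(4) = 2,  u(5) = 5.
The sequence repeats with period 4.

4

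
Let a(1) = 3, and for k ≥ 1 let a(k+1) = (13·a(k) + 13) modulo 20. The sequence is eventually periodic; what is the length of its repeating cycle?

Computing terms: a(1) = 3, a(2) = 12, a(3) = 9, a(4) = 10, a(5) = 3.
Since a(5) = a(1) = 3, the sequence is periodic with period 4.

4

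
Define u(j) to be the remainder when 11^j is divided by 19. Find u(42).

1

We have u(0) = 1; u(1) = 11; u(2) = 7; u(3) = 1.
Since u(3) = u(0) = 1, the sequence is periodic with period 3.
(42 - 0) mod 3 = 0, so u(42) = u(0) = 1.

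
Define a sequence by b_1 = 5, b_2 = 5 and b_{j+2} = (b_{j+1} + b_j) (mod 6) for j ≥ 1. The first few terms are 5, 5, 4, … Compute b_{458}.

5

b_1 = 5, b_2 = 5, b_3 = 4, b_4 = 3, b_5 = 1, b_6 = 4, b_7 = 5, b_8 = 3, b_9 = 2, b_{10} = 5, b_{11} = 1, b_{12} = 0, b_{13} = 1, b_{14} = 1, b_{15} = 2, b_{16} = 3, b_{17} = 5, b_{18} = 2, b_{19} = 1, b_{20} = 3, b_{21} = 4, b_{22} = 1, b_{23} = 5, b_{24} = 0, b_{25} = 5, b_{26} = 5.
The sequence repeats with period 24.
(458 - 1) mod 24 = 1, so b_{458} = b_2 = 5.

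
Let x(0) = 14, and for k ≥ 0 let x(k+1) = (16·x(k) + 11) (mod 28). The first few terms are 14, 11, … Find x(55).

11

Listing terms: x(0) = 14,  x(1) = 11,  x(2) = 19,  x(3) = 7,  x(4) = 11.
Since x(4) = x(1) = 11, the sequence is eventually periodic: after a pre-period of length 1 it cycles with period 3.
For k ≥ 1, x(k) depends only on (k - 1) mod 3. (55 - 1) mod 3 = 0, so x(55) = x(1) = 11.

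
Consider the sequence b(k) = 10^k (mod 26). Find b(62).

22

Computing terms: b(1) = 10, b(2) = 22, b(3) = 12, b(4) = 16, b(5) = 4, b(6) = 14, b(7) = 10.
Since b(7) = b(1) = 10, the sequence is periodic with period 6.
So b(62) = b(1 + ((62-1) mod 6)) = b(2) = 22.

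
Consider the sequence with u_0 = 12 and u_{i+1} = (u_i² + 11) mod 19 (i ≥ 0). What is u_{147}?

12

Computing terms: u_0 = 12; u_1 = 3; u_2 = 1; u_3 = 12.
The sequence repeats with period 3.
(147 - 0) mod 3 = 0, so u_{147} = u_0 = 12.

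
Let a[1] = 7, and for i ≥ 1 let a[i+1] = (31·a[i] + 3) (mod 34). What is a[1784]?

Listing terms: a[1] = 7, a[2] = 16, a[3] = 23, a[4] = 2, a[5] = 31, a[6] = 12, a[7] = 1, a[8] = 0, a[9] = 3, a[10] = 28, a[11] = 21, a[12] = 8, a[13] = 13, a[14] = 32, a[15] = 9, a[16] = 10, a[17] = 7.
Since a[17] = a[1] = 7, the sequence is periodic with period 16.
(1784 - 1) mod 16 = 7, so a[1784] = a[8] = 0.

0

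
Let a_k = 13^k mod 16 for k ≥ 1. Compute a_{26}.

9

Listing terms: a_1 = 13,  a_2 = 9,  a_3 = 5,  a_4 = 1,  a_5 = 13.
The sequence repeats with period 4.
(26 - 1) mod 4 = 1, so a_{26} = a_2 = 9.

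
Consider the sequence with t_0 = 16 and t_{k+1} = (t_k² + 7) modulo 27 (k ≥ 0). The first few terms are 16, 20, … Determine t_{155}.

2

Computing terms: t_0 = 16; t_1 = 20; t_2 = 2; t_3 = 11; t_4 = 20.
Since t_4 = t_1 = 20, the sequence is eventually periodic: after a pre-period of length 1 it cycles with period 3.
For k ≥ 1, t_k depends only on (k - 1) mod 3. (155 - 1) mod 3 = 1, so t_{155} = t_2 = 2.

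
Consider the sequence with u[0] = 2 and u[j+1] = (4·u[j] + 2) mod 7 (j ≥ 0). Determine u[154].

Listing terms: u[0] = 2, u[1] = 3, u[2] = 0, u[3] = 2.
Since u[3] = u[0] = 2, the sequence is periodic with period 3.
(154 - 0) mod 3 = 1, so u[154] = u[1] = 3.

3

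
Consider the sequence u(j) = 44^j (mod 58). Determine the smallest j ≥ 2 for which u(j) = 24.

20

Listing terms: u(1) = 44,  u(2) = 22,  u(3) = 40,  u(4) = 20,  u(5) = 10,  u(6) = 34,  u(7) = 46,  u(8) = 52,  u(9) = 26,  u(10) = 42,  u(11) = 50,  u(12) = 54,  u(13) = 56,  u(14) = 28,  u(15) = 14,  u(16) = 36,  u(17) = 18,  u(18) = 38,  u(19) = 48,  u(20) = 24,  u(21) = 12,  u(22) = 6,  u(23) = 32,  u(24) = 16,  u(25) = 8,  u(26) = 4,  u(27) = 2,  u(28) = 30,  u(29) = 44.
Since u(29) = u(1) = 44, the sequence is periodic with period 28.
The value 24 first appears (with j ≥ 2) at u(20).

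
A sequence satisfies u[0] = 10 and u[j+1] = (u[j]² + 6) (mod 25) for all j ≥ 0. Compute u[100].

We have u[0] = 10,  u[1] = 6,  u[2] = 17,  u[3] = 20,  u[4] = 6.
Since u[4] = u[1] = 6, the sequence is eventually periodic: after a pre-period of length 1 it cycles with period 3.
For j ≥ 1, u[j] depends only on (j - 1) mod 3. (100 - 1) mod 3 = 0, so u[100] = u[1] = 6.

6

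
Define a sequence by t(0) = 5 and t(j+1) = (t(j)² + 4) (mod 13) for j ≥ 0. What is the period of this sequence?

6

We have t(0) = 5, t(1) = 3, t(2) = 0, t(3) = 4, t(4) = 7, t(5) = 1, t(6) = 5.
Since t(6) = t(0) = 5, the sequence is periodic with period 6.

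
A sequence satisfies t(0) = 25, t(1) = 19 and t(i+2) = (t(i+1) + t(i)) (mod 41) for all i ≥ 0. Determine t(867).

Listing terms: t(0) = 25, t(1) = 19, t(2) = 3, t(3) = 22, t(4) = 25, t(5) = 6, t(6) = 31, t(7) = 37, t(8) = 27, t(9) = 23, t(10) = 9, t(11) = 32, t(12) = 0, t(13) = 32, t(14) = 32, t(15) = 23, t(16) = 14, t(17) = 37, t(18) = 10, t(19) = 6, t(20) = 16, t(21) = 22, t(22) = 38, t(23) = 19, t(24) = 16, t(25) = 35, t(26) = 10, t(27) = 4, t(28) = 14, t(29) = 18, t(30) = 32, t(31) = 9, t(32) = 0, t(33) = 9, t(34) = 9, t(35) = 18, t(36) = 27, t(37) = 4, t(38) = 31, t(39) = 35, t(40) = 25, t(41) = 19.
The sequence repeats with period 40.
So t(867) = t(0 + ((867-0) mod 40)) = t(27) = 4.

4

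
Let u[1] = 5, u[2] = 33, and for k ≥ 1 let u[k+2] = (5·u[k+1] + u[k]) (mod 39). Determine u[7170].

Computing terms: u[1] = 5; u[2] = 33; u[3] = 14; u[4] = 25; u[5] = 22; u[6] = 18; u[7] = 34; u[8] = 32; u[9] = 38; u[10] = 27; u[11] = 17; u[12] = 34; u[13] = 31; u[14] = 33; u[15] = 1; u[16] = 38; u[17] = 35; u[18] = 18; u[19] = 8; u[20] = 19; u[21] = 25; u[22] = 27; u[23] = 4; u[24] = 8; u[25] = 5; u[26] = 33.
The sequence repeats with period 24.
(7170 - 1) mod 24 = 17, so u[7170] = u[18] = 18.

18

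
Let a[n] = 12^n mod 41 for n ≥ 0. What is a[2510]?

32

Computing terms: a[0] = 1,  a[1] = 12,  a[2] = 21,  a[3] = 6,  a[4] = 31,  a[5] = 3,  a[6] = 36,  a[7] = 22,  a[8] = 18,  a[9] = 11,  a[10] = 9,  a[11] = 26,  a[12] = 25,  a[13] = 13,  a[14] = 33,  a[15] = 27,  a[16] = 37,  a[17] = 34,  a[18] = 39,  a[19] = 17,  a[20] = 40,  a[21] = 29,  a[22] = 20,  a[23] = 35,  a[24] = 10,  a[25] = 38,  a[26] = 5,  a[27] = 19,  a[28] = 23,  a[29] = 30,  a[30] = 32,  a[31] = 15,  a[32] = 16,  a[33] = 28,  a[34] = 8,  a[35] = 14,  a[36] = 4,  a[37] = 7,  a[38] = 2,  a[39] = 24,  a[40] = 1.
The sequence repeats with period 40.
(2510 - 0) mod 40 = 30, so a[2510] = a[30] = 32.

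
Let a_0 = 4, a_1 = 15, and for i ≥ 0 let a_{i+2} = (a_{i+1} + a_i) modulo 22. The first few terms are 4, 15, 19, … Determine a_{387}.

We have a_0 = 4,  a_1 = 15,  a_2 = 19,  a_3 = 12,  a_4 = 9,  a_5 = 21,  a_6 = 8,  a_7 = 7,  a_8 = 15,  a_9 = 0,  a_{10} = 15,  a_{11} = 15,  a_{12} = 8,  a_{13} = 1,  a_{14} = 9,  a_{15} = 10,  a_{16} = 19,  a_{17} = 7,  a_{18} = 4,  a_{19} = 11,  a_{20} = 15,  a_{21} = 4,  a_{22} = 19,  a_{23} = 1,  a_{24} = 20,  a_{25} = 21,  a_{26} = 19,  a_{27} = 18,  a_{28} = 15,  a_{29} = 11,  a_{30} = 4,  a_{31} = 15.
Since (a_{30}, a_{31}) = (a_0, a_1) = (4, 15) (two consecutive terms determine the rest), the sequence is periodic with period 30.
(387 - 0) mod 30 = 27, so a_{387} = a_{27} = 18.

18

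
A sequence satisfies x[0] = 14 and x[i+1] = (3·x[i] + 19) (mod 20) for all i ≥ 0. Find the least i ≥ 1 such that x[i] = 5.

3

Computing terms: x[0] = 14, x[1] = 1, x[2] = 2, x[3] = 5, x[4] = 14.
Since x[4] = x[0] = 14, the sequence is periodic with period 4.
The value 5 first appears (with i ≥ 1) at x[3].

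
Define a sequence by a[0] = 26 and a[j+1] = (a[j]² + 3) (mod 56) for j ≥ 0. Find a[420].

Listing terms: a[0] = 26,  a[1] = 7,  a[2] = 52,  a[3] = 19,  a[4] = 28,  a[5] = 3,  a[6] = 12,  a[7] = 35,  a[8] = 52.
Since a[8] = a[2] = 52, the sequence is eventually periodic: after a pre-period of length 2 it cycles with period 6.
For j ≥ 2, a[j] depends only on (j - 2) mod 6. (420 - 2) mod 6 = 4, so a[420] = a[6] = 12.

12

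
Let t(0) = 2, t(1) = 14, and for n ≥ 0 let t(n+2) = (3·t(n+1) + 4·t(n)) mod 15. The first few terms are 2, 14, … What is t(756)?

11

We have t(0) = 2; t(1) = 14; t(2) = 5; t(3) = 11; t(4) = 8; t(5) = 8; t(6) = 11; t(7) = 5; t(8) = 14; t(9) = 2; t(10) = 2; t(11) = 14.
The sequence repeats with period 10.
So t(756) = t(0 + ((756-0) mod 10)) = t(6) = 11.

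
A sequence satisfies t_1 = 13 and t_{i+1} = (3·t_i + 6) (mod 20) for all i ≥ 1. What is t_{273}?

Computing terms: t_1 = 13,  t_2 = 5,  t_3 = 1,  t_4 = 9,  t_5 = 13.
Since t_5 = t_1 = 13, the sequence is periodic with period 4.
(273 - 1) mod 4 = 0, so t_{273} = t_1 = 13.

13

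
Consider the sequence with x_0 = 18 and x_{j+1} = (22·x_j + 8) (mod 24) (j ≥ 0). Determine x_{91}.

8

Listing terms: x_0 = 18, x_1 = 20, x_2 = 16, x_3 = 0, x_4 = 8, x_5 = 16.
Since x_5 = x_2 = 16, the sequence is eventually periodic: after a pre-period of length 2 it cycles with period 3.
For j ≥ 2, x_j depends only on (j - 2) mod 3. (91 - 2) mod 3 = 2, so x_{91} = x_4 = 8.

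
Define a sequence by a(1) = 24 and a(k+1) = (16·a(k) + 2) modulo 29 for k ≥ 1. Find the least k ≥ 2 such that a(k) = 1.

a(1) = 24,  a(2) = 9,  a(3) = 1,  a(4) = 18,  a(5) = 0,  a(6) = 2,  a(7) = 5,  a(8) = 24.
Since a(8) = a(1) = 24, the sequence is periodic with period 7.
The value 1 first appears (with k ≥ 2) at a(3).

3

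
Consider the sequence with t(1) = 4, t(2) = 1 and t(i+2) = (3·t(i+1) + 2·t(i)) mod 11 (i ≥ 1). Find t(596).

4

t(1) = 4; t(2) = 1; t(3) = 0; t(4) = 2; t(5) = 6; t(6) = 0; t(7) = 1; t(8) = 3; t(9) = 0; t(10) = 6; t(11) = 7; t(12) = 0; t(13) = 3; t(14) = 9; t(15) = 0; t(16) = 7; t(17) = 10; t(18) = 0; t(19) = 9; t(20) = 5; t(21) = 0; t(22) = 10; t(23) = 8; t(24) = 0; t(25) = 5; t(26) = 4; t(27) = 0; t(28) = 8; t(29) = 2; t(30) = 0; t(31) = 4; t(32) = 1.
Since (t(31), t(32)) = (t(1), t(2)) = (4, 1) (two consecutive terms determine the rest), the sequence is periodic with period 30.
So t(596) = t(1 + ((596-1) mod 30)) = t(26) = 4.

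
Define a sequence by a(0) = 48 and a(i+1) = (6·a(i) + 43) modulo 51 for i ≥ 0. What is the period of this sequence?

Computing terms: a(0) = 48; a(1) = 25; a(2) = 40; a(3) = 28; a(4) = 7; a(5) = 34; a(6) = 43; a(7) = 46; a(8) = 13; a(9) = 19; a(10) = 4; a(11) = 16; a(12) = 37; a(13) = 10; a(14) = 1; a(15) = 49; a(16) = 31; a(17) = 25.
Since a(17) = a(1) = 25, the sequence is eventually periodic: after a pre-period of length 1 it cycles with period 16.

16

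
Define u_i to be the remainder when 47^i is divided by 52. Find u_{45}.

Listing terms: u_0 = 1; u_1 = 47; u_2 = 25; u_3 = 31; u_4 = 1.
The sequence repeats with period 4.
So u_{45} = u_{0 + ((45-0) mod 4)} = u_1 = 47.

47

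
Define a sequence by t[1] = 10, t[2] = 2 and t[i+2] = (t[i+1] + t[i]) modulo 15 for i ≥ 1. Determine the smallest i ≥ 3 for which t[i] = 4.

Computing terms: t[1] = 10,  t[2] = 2,  t[3] = 12,  t[4] = 14,  t[5] = 11,  t[6] = 10,  t[7] = 6,  t[8] = 1,  t[9] = 7,  t[10] = 8,  t[11] = 0,  t[12] = 8,  t[13] = 8,  t[14] = 1,  t[15] = 9,  t[16] = 10,  t[17] = 4,  t[18] = 14,  t[19] = 3,  t[20] = 2,  t[21] = 5,  t[22] = 7,  t[23] = 12,  t[24] = 4,  t[25] = 1,  t[26] = 5,  t[27] = 6,  t[28] = 11,  t[29] = 2,  t[30] = 13,  t[31] = 0,  t[32] = 13,  t[33] = 13,  t[34] = 11,  t[35] = 9,  t[36] = 5,  t[37] = 14,  t[38] = 4,  t[39] = 3,  t[40] = 7,  t[41] = 10,  t[42] = 2.
Since (t[41], t[42]) = (t[1], t[2]) = (10, 2) (two consecutive terms determine the rest), the sequence is periodic with period 40.
The value 4 first appears (with i ≥ 3) at t[17].

17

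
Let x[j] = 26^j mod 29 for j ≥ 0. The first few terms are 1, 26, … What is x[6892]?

We have x[0] = 1; x[1] = 26; x[2] = 9; x[3] = 2; x[4] = 23; x[5] = 18; x[6] = 4; x[7] = 17; x[8] = 7; x[9] = 8; x[10] = 5; x[11] = 14; x[12] = 16; x[13] = 10; x[14] = 28; x[15] = 3; x[16] = 20; x[17] = 27; x[18] = 6; x[19] = 11; x[20] = 25; x[21] = 12; x[22] = 22; x[23] = 21; x[24] = 24; x[25] = 15; x[26] = 13; x[27] = 19; x[28] = 1.
Since x[28] = x[0] = 1, the sequence is periodic with period 28.
(6892 - 0) mod 28 = 4, so x[6892] = x[4] = 23.

23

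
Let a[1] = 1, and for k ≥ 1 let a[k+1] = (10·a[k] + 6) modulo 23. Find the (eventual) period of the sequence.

22

We have a[1] = 1, a[2] = 16, a[3] = 5, a[4] = 10, a[5] = 14, a[6] = 8, a[7] = 17, a[8] = 15, a[9] = 18, a[10] = 2, a[11] = 3, a[12] = 13, a[13] = 21, a[14] = 9, a[15] = 4, a[16] = 0, a[17] = 6, a[18] = 20, a[19] = 22, a[20] = 19, a[21] = 12, a[22] = 11, a[23] = 1.
Since a[23] = a[1] = 1, the sequence is periodic with period 22.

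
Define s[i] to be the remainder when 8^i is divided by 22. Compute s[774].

4

s[1] = 8; s[2] = 20; s[3] = 6; s[4] = 4; s[5] = 10; s[6] = 14; s[7] = 2; s[8] = 16; s[9] = 18; s[10] = 12; s[11] = 8.
Since s[11] = s[1] = 8, the sequence is periodic with period 10.
So s[774] = s[1 + ((774-1) mod 10)] = s[4] = 4.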